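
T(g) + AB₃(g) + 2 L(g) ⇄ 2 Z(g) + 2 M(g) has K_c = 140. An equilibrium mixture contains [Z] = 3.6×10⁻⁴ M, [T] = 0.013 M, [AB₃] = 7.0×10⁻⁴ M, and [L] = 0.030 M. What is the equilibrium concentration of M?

[M] = 3.0 M

At equilibrium, K_c = [Z]²·[M]² / ([T]·[AB₃]·[L]²) = 140.
(3.6×10⁻⁴)²·([M])² / ((0.013)·(7.0×10⁻⁴)·(0.030)²) = 140
[M]² = 8.85 ⇒ [M] = 3.0 M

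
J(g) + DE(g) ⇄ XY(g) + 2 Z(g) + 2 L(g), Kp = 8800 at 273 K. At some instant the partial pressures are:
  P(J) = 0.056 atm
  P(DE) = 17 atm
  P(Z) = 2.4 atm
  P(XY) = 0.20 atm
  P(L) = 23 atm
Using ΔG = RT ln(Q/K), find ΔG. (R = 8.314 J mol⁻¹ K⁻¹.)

ΔG = -5.95 kJ/mol

Qp = P(XY)·P(Z)²·P(L)² / (P(J)·P(DE)) = (0.20)·(2.4)²·(23)² / ((0.056)·(17)) = 640
ΔG = RT ln(Qp/Kp) = (8.314 J mol⁻¹ K⁻¹)(273 K) × ln(640/8800)
   = (2.270 kJ/mol)(-2.621) = -5.95 kJ/mol
ΔG < 0, so the forward reaction is spontaneous (proceeds forward).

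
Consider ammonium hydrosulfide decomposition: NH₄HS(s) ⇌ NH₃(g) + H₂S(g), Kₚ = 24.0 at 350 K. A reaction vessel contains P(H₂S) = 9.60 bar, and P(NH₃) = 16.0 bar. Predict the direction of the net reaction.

(NH₄HS is a pure solid — omitted from Qₚ.)
Qₚ = P(NH₃)·P(H₂S) = (16.0)·(9.60) = 154
Qₚ = 154 > Kₚ = 24.0, so the reverse reaction proceeds.

toward reactants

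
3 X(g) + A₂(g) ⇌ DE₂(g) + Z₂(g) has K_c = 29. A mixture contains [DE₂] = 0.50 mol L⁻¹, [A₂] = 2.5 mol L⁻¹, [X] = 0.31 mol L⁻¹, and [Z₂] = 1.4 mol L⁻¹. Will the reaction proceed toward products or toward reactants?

Q_c = [DE₂]·[Z₂] / ([X]³·[A₂]) = (0.50)·(1.4) / ((0.31)³·(2.5)) = 9.4
Q_c = 9.4 < K_c = 29, so the forward reaction proceeds.

forward (toward products)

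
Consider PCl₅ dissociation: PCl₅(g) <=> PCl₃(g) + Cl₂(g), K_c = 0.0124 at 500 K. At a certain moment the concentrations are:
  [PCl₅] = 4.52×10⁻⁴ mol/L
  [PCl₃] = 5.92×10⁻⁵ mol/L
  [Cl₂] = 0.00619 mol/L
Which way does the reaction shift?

in the forward direction

Q_c = [PCl₃]·[Cl₂] / [PCl₅] = (5.92×10⁻⁵)·(0.00619) / (4.52×10⁻⁴) = 8.11×10⁻⁴
Q_c = 8.11×10⁻⁴ < K_c = 0.0124, so the forward reaction proceeds.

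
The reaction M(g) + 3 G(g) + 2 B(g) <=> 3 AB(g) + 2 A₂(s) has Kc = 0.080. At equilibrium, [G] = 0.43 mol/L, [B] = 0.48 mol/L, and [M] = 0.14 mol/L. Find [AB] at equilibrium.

(A₂ is a pure solid — omitted from Kc.)
At equilibrium, Kc = [AB]³ / ([M]·[G]³·[B]²) = 0.080.
([AB])³ / ((0.14)·(0.43)³·(0.48)²) = 0.080
[AB]³ = 2.05e-4 ⇒ [AB] = 0.059 mol/L

[AB] = 0.059 mol/L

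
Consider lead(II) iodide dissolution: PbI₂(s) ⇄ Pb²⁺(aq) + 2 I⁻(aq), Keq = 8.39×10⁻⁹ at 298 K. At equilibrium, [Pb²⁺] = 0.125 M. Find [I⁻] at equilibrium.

(PbI₂ is a pure solid — omitted from Keq.)
At equilibrium, Keq = [Pb²⁺]·[I⁻]² = 8.39×10⁻⁹.
(0.125)·([I⁻])² = 8.39×10⁻⁹
[I⁻]² = 6.71×10⁻⁸ ⇒ [I⁻] = 2.59×10⁻⁴ M

[I⁻] = 2.59×10⁻⁴ M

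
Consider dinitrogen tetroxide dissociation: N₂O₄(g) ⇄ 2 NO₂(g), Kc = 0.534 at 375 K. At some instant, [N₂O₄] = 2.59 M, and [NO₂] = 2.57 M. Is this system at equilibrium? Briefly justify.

Qc = [NO₂]² / [N₂O₄] = (2.57)² / (2.59) = 2.55
Qc = 2.55 > Kc = 0.534: net reverse reaction.

no; Q > K, reaction proceeds in reverse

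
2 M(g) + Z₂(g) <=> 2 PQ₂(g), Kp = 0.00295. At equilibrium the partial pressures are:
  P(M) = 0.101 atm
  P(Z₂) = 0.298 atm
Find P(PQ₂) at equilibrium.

At equilibrium, Kp = P(PQ₂)² / (P(M)²·P(Z₂)) = 0.00295.
(P(PQ₂))² / ((0.101)²·(0.298)) = 0.00295
P(PQ₂)² = 8.97×10⁻⁶ ⇒ P(PQ₂) = 0.00299 atm

P(PQ₂) = 0.00299 atm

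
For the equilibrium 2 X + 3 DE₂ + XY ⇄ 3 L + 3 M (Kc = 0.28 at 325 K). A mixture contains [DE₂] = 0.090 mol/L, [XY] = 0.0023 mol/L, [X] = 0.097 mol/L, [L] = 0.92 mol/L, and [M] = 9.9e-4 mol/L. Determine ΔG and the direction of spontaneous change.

ΔG = -4.77 kJ/mol; the forward reaction is spontaneous

Qc = [L]³·[M]³ / ([X]²·[DE₂]³·[XY]) = (0.92)³·(9.9e-4)³ / ((0.097)²·(0.090)³·(0.0023)) = 0.0479
ΔG = RT ln(Qc/Kc) = (8.314 J mol⁻¹ K⁻¹)(325 K) × ln(0.0479/0.28)
   = (2.702 kJ/mol)(-1.766) = -4.77 kJ/mol
ΔG < 0, so the forward reaction is spontaneous (proceeds forward).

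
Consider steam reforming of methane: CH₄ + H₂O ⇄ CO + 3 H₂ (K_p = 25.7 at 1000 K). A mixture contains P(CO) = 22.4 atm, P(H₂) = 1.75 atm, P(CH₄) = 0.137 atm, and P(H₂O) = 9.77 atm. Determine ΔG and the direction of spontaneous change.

ΔG = 10.4 kJ/mol; the forward reaction is non-spontaneous

Q_p = P(CO)·P(H₂)³ / (P(CH₄)·P(H₂O)) = (22.4)·(1.75)³ / ((0.137)·(9.77)) = 89.7
ΔG = RT ln(Q_p/K_p) = (8.314 J mol⁻¹ K⁻¹)(1000 K) × ln(89.7/25.7)
   = (8.314 kJ/mol)(1.250) = 10.4 kJ/mol
ΔG > 0, so the forward reaction is non-spontaneous (proceeds in reverse).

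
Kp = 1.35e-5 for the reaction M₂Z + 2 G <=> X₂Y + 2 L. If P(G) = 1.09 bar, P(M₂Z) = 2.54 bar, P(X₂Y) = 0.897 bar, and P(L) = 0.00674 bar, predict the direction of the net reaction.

Qp = P(X₂Y)·P(L)² / (P(M₂Z)·P(G)²) = (0.897)·(0.00674)² / ((2.54)·(1.09)²) = 1.35e-5
Qp = 1.35e-5 = Kp, so the system is already at equilibrium.

at equilibrium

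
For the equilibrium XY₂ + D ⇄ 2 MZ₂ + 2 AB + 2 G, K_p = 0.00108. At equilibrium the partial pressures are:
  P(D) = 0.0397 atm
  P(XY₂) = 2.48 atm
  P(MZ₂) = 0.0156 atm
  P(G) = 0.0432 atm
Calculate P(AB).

At equilibrium, K_p = P(MZ₂)²·P(AB)²·P(G)² / (P(XY₂)·P(D)) = 0.00108.
(0.0156)²·(P(AB))²·(0.0432)² / ((2.48)·(0.0397)) = 0.00108
P(AB)² = 234 ⇒ P(AB) = 15.3 atm

P(AB) = 15.3 atm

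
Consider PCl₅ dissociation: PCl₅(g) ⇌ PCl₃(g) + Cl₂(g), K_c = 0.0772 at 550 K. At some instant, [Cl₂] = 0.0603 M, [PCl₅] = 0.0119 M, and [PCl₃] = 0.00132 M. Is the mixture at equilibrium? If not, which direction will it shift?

Q_c = [PCl₃]·[Cl₂] / [PCl₅] = (0.00132)·(0.0603) / (0.0119) = 0.00669
Q_c = 0.00669 < K_c = 0.0772: net forward reaction.

no; Q < K, reaction proceeds forward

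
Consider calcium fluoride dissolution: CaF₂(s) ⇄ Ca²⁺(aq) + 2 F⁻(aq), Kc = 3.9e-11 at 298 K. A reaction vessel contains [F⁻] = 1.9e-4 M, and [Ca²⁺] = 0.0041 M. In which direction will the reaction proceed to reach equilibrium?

(CaF₂ is a pure solid — omitted from Qc.)
Qc = [Ca²⁺]·[F⁻]² = (0.0041)·(1.9e-4)² = 1.5e-10
Qc = 1.5e-10 > Kc = 3.9e-11, so the reverse reaction proceeds.

to the left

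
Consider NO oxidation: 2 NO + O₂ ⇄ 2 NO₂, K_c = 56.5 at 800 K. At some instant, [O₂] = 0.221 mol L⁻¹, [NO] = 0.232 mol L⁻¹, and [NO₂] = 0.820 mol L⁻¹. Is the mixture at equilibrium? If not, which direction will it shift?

yes, at equilibrium

Q_c = [NO₂]² / ([NO]²·[O₂]) = (0.820)² / ((0.232)²·(0.221)) = 56.5
Q_c = 56.5 = K_c; the system is at equilibrium.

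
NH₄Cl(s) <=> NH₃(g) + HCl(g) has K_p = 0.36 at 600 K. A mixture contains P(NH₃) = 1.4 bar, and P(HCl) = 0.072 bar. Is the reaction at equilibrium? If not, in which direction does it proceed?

(NH₄Cl is a pure solid — omitted from Q_p.)
Q_p = P(NH₃)·P(HCl) = (1.4)·(0.072) = 0.10
Q_p = 0.10 < K_p = 0.36, so the forward reaction proceeds.

toward products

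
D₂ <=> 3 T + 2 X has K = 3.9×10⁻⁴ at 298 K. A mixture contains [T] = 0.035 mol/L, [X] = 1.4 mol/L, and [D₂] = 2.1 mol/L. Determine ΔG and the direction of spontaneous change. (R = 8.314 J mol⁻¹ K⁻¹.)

ΔG = -5.64 kJ/mol; the forward reaction is spontaneous

Q = [T]³·[X]² / [D₂] = (0.035)³·(1.4)² / (2.1) = 4.00×10⁻⁵
ΔG = RT ln(Q/K) = (8.314 J mol⁻¹ K⁻¹)(298 K) × ln(4.00×10⁻⁵/3.9×10⁻⁴)
   = (2.478 kJ/mol)(-2.277) = -5.64 kJ/mol
ΔG < 0, so the forward reaction is spontaneous (proceeds forward).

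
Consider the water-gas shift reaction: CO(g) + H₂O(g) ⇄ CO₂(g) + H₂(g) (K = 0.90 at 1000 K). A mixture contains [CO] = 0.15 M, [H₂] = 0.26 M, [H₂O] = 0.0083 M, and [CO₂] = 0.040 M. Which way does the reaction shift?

to the left

Q = [CO₂]·[H₂] / ([CO]·[H₂O]) = (0.040)·(0.26) / ((0.15)·(0.0083)) = 8.4
Q = 8.4 > K = 0.90, so the reverse reaction proceeds.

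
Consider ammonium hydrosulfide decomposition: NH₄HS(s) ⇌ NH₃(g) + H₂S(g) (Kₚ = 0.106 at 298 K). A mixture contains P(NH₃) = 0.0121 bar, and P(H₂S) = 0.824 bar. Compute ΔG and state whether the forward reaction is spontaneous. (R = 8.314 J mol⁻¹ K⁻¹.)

ΔG = -5.86 kJ/mol; the forward reaction is spontaneous

(NH₄HS is a pure solid — omitted from Qₚ.)
Qₚ = P(NH₃)·P(H₂S) = (0.0121)·(0.824) = 0.00997
ΔG = RT ln(Qₚ/Kₚ) = (8.314 J mol⁻¹ K⁻¹)(298 K) × ln(0.00997/0.106)
   = (2.478 kJ/mol)(-2.364) = -5.86 kJ/mol
ΔG < 0, so the forward reaction is spontaneous (proceeds forward).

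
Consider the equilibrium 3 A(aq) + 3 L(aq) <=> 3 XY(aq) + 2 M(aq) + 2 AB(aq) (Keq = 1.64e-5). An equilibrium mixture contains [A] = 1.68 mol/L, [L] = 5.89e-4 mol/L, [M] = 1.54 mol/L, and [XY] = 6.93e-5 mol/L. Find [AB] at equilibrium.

At equilibrium, Keq = [XY]³·[M]²·[AB]² / ([A]³·[L]³) = 1.64e-5.
(6.93e-5)³·(1.54)²·([AB])² / ((1.68)³·(5.89e-4)³) = 1.64e-5
[AB]² = 0.0201 ⇒ [AB] = 0.142 mol/L

[AB] = 0.142 mol/L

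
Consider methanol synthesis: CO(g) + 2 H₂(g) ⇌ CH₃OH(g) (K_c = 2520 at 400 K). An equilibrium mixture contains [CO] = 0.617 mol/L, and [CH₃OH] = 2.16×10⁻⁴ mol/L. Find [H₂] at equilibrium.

[H₂] = 3.73×10⁻⁴ mol/L

At equilibrium, K_c = [CH₃OH] / ([CO]·[H₂]²) = 2520.
(2.16×10⁻⁴) / ((0.617)·([H₂])²) = 2520
[H₂]² = 1.39×10⁻⁷ ⇒ [H₂] = 3.73×10⁻⁴ mol/L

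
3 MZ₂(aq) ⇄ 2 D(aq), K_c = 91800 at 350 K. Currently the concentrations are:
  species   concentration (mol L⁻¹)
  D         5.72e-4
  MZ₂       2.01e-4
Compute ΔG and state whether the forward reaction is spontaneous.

ΔG = -2.40 kJ/mol; the forward reaction is spontaneous

Q_c = [D]² / [MZ₂]³ = (5.72e-4)² / (2.01e-4)³ = 40300
ΔG = RT ln(Q_c/K_c) = (8.314 J mol⁻¹ K⁻¹)(350 K) × ln(40300/91800)
   = (2.910 kJ/mol)(-0.8233) = -2.40 kJ/mol
ΔG < 0, so the forward reaction is spontaneous (proceeds forward).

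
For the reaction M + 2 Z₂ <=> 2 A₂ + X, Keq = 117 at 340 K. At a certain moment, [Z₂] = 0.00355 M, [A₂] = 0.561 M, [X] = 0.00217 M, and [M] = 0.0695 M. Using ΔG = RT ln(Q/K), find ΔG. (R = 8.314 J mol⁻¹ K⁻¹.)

Q = [A₂]²·[X] / ([M]·[Z₂]²) = (0.561)²·(0.00217) / ((0.0695)·(0.00355)²) = 780
ΔG = RT ln(Q/Keq) = (8.314 J mol⁻¹ K⁻¹)(340 K) × ln(780/117)
   = (2.827 kJ/mol)(1.897) = 5.36 kJ/mol
ΔG > 0, so the forward reaction is non-spontaneous (proceeds in reverse).

ΔG = 5.36 kJ/mol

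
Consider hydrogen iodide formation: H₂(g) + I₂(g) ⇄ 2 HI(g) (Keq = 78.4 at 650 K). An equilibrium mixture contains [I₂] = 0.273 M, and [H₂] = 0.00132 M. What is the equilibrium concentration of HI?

At equilibrium, Keq = [HI]² / ([H₂]·[I₂]) = 78.4.
([HI])² / ((0.00132)·(0.273)) = 78.4
[HI]² = 0.0283 ⇒ [HI] = 0.168 M

[HI] = 0.168 M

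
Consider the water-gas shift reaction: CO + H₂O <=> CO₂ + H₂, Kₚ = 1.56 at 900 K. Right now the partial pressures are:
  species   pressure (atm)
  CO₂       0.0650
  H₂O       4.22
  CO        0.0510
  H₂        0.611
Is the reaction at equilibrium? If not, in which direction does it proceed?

toward products

Qₚ = P(CO₂)·P(H₂) / (P(CO)·P(H₂O)) = (0.0650)·(0.611) / ((0.0510)·(4.22)) = 0.185
Qₚ = 0.185 < Kₚ = 1.56, so the forward reaction proceeds.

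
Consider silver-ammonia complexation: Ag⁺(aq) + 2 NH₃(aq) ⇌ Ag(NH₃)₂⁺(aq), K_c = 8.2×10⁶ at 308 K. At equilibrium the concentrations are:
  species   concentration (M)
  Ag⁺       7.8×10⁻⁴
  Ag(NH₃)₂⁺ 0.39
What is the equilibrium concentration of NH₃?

[NH₃] = 0.0078 M

At equilibrium, K_c = [Ag(NH₃)₂⁺] / ([Ag⁺]·[NH₃]²) = 8.2×10⁶.
(0.39) / ((7.8×10⁻⁴)·([NH₃])²) = 8.2×10⁶
[NH₃]² = 6.10×10⁻⁵ ⇒ [NH₃] = 0.0078 M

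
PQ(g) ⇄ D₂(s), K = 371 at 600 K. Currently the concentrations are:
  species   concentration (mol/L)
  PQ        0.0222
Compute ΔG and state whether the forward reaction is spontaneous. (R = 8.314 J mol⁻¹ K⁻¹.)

(D₂ is a pure solid — omitted from Q.)
Q = 1 / [PQ] = 1 / (0.0222) = 45.0
ΔG = RT ln(Q/K) = (8.314 J mol⁻¹ K⁻¹)(600 K) × ln(45.0/371)
   = (4.988 kJ/mol)(-2.110) = -10.5 kJ/mol
ΔG < 0, so the forward reaction is spontaneous (proceeds forward).

ΔG = -10.5 kJ/mol; the forward reaction is spontaneous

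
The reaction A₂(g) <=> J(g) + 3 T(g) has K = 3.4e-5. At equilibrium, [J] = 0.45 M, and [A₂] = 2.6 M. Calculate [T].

[T] = 0.058 M

At equilibrium, K = [J]·[T]³ / [A₂] = 3.4e-5.
(0.45)·([T])³ / (2.6) = 3.4e-5
[T]³ = 1.96e-4 ⇒ [T] = 0.058 M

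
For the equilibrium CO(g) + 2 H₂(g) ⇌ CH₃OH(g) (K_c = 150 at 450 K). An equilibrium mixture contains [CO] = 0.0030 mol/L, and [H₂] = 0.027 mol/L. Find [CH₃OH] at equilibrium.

[CH₃OH] = 3.3×10⁻⁴ mol/L

At equilibrium, K_c = [CH₃OH] / ([CO]·[H₂]²) = 150.
([CH₃OH]) / ((0.0030)·(0.027)²) = 150
[CH₃OH] = 3.28×10⁻⁴ = 3.3×10⁻⁴ mol/L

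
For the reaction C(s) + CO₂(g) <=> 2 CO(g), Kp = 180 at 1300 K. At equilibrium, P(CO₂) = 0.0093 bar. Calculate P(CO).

P(CO) = 1.3 bar

(C is a pure solid — omitted from Kp.)
At equilibrium, Kp = P(CO)² / P(CO₂) = 180.
(P(CO))² / (0.0093) = 180
P(CO)² = 1.67 ⇒ P(CO) = 1.3 bar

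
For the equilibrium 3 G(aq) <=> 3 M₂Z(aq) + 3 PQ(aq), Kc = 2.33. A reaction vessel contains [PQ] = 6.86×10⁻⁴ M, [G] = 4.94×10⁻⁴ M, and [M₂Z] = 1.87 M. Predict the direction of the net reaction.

Qc = [M₂Z]³·[PQ]³ / [G]³ = (1.87)³·(6.86×10⁻⁴)³ / (4.94×10⁻⁴)³ = 17.5
Qc = 17.5 > Kc = 2.33, so the reverse reaction proceeds.

reverse (toward reactants)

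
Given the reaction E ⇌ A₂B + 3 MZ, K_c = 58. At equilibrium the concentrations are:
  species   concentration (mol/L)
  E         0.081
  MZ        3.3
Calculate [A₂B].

At equilibrium, K_c = [A₂B]·[MZ]³ / [E] = 58.
([A₂B])·(3.3)³ / (0.081) = 58
[A₂B] = 0.131 = 0.13 mol/L

[A₂B] = 0.13 mol/L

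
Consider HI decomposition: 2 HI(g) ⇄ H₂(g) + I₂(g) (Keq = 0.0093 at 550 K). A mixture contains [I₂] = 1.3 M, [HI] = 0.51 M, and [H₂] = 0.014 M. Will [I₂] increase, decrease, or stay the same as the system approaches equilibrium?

decrease

Q = [H₂]·[I₂] / [HI]² = (0.014)·(1.3) / (0.51)² = 0.070
Q = 0.070 > Keq = 0.0093: net reverse reaction.
I₂ is a product, so it decreases.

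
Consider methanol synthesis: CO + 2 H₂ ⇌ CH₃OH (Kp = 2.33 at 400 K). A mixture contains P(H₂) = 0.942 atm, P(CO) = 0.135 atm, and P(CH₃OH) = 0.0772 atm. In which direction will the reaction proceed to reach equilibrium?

Qp = P(CH₃OH) / (P(CO)·P(H₂)²) = (0.0772) / ((0.135)·(0.942)²) = 0.644
Qp = 0.644 < Kp = 2.33, so the forward reaction proceeds.

toward products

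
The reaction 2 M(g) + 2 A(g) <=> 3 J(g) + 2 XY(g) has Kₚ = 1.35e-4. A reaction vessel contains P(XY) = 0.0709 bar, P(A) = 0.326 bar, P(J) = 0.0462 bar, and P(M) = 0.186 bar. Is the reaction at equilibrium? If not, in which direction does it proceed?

Qₚ = P(J)³·P(XY)² / (P(M)²·P(A)²) = (0.0462)³·(0.0709)² / ((0.186)²·(0.326)²) = 1.35e-4
Qₚ = 1.35e-4 = Kₚ, so the system is already at equilibrium.

at equilibrium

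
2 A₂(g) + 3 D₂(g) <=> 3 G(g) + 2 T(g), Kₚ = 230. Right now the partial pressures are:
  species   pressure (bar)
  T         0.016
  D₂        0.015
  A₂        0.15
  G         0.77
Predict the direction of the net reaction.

to the left

Qₚ = P(G)³·P(T)² / (P(A₂)²·P(D₂)³) = (0.77)³·(0.016)² / ((0.15)²·(0.015)³) = 1500
Qₚ = 1500 > Kₚ = 230, so the reverse reaction proceeds.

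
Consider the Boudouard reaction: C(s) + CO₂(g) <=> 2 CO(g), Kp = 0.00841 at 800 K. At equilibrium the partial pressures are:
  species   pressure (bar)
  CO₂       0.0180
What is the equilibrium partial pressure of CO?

P(CO) = 0.0123 bar

(C is a pure solid — omitted from Kp.)
At equilibrium, Kp = P(CO)² / P(CO₂) = 0.00841.
(P(CO))² / (0.0180) = 0.00841
P(CO)² = 1.51×10⁻⁴ ⇒ P(CO) = 0.0123 bar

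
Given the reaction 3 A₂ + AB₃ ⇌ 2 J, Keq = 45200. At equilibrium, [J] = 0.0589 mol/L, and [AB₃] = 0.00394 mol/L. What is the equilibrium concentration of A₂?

At equilibrium, Keq = [J]² / ([A₂]³·[AB₃]) = 45200.
(0.0589)² / (([A₂])³·(0.00394)) = 45200
[A₂]³ = 1.95×10⁻⁵ ⇒ [A₂] = 0.0269 mol/L

[A₂] = 0.0269 mol/L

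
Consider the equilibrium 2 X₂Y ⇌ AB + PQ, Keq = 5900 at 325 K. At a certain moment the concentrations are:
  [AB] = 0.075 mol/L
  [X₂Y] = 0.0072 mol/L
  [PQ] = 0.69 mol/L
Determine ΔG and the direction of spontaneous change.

Q = [AB]·[PQ] / [X₂Y]² = (0.075)·(0.69) / (0.0072)² = 998
ΔG = RT ln(Q/Keq) = (8.314 J mol⁻¹ K⁻¹)(325 K) × ln(998/5900)
   = (2.702 kJ/mol)(-1.777) = -4.80 kJ/mol
ΔG < 0, so the forward reaction is spontaneous (proceeds forward).

ΔG = -4.80 kJ/mol; the forward reaction is spontaneous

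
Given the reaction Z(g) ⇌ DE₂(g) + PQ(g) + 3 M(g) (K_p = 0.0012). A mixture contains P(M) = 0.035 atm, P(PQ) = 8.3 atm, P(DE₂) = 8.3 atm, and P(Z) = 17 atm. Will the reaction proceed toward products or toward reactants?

Q_p = P(DE₂)·P(PQ)·P(M)³ / P(Z) = (8.3)·(8.3)·(0.035)³ / (17) = 1.7×10⁻⁴
Q_p = 1.7×10⁻⁴ < K_p = 0.0012, so the forward reaction proceeds.

toward products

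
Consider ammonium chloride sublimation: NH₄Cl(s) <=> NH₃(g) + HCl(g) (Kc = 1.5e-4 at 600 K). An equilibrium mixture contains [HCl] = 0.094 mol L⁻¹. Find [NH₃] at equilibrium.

(NH₄Cl is a pure solid — omitted from Kc.)
At equilibrium, Kc = [NH₃]·[HCl] = 1.5e-4.
([NH₃])·(0.094) = 1.5e-4
[NH₃] = 0.00160 = 0.0016 mol L⁻¹

[NH₃] = 0.0016 mol L⁻¹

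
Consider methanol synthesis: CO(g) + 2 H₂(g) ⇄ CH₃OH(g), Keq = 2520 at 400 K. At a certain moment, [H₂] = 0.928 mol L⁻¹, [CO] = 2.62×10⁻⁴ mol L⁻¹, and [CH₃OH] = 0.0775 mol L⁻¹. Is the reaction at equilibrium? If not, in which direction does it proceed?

Q = [CH₃OH] / ([CO]·[H₂]²) = (0.0775) / ((2.62×10⁻⁴)·(0.928)²) = 343
Q = 343 < Keq = 2520, so the forward reaction proceeds.

to the right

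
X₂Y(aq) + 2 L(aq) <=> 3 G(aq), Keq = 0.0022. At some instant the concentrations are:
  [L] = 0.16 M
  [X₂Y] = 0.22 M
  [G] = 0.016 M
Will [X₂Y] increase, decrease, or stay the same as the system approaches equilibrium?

decrease

Q = [G]³ / ([X₂Y]·[L]²) = (0.016)³ / ((0.22)·(0.16)²) = 7.3×10⁻⁴
Q = 7.3×10⁻⁴ < Keq = 0.0022: net forward reaction.
X₂Y is a reactant, so it decreases.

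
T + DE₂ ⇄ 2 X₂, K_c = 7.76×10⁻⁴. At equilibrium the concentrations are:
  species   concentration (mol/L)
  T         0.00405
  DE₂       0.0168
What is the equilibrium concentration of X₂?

[X₂] = 2.30×10⁻⁴ mol/L

At equilibrium, K_c = [X₂]² / ([T]·[DE₂]) = 7.76×10⁻⁴.
([X₂])² / ((0.00405)·(0.0168)) = 7.76×10⁻⁴
[X₂]² = 5.28×10⁻⁸ ⇒ [X₂] = 2.30×10⁻⁴ mol/L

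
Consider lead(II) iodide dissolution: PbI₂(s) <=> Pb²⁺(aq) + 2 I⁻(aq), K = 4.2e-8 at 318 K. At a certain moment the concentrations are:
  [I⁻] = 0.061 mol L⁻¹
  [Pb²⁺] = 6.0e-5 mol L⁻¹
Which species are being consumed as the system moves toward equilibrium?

(PbI₂ is a pure solid — omitted from Q.)
Q = [Pb²⁺]·[I⁻]² = (6.0e-5)·(0.061)² = 2.2e-7
Q = 2.2e-7 > K = 4.2e-8: net reverse reaction.

Pb²⁺, I⁻ (products)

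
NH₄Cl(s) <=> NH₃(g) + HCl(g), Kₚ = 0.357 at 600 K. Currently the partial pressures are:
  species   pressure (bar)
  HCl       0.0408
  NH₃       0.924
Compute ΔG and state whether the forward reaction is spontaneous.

ΔG = -11.2 kJ/mol; the forward reaction is spontaneous

(NH₄Cl is a pure solid — omitted from Qₚ.)
Qₚ = P(NH₃)·P(HCl) = (0.924)·(0.0408) = 0.0377
ΔG = RT ln(Qₚ/Kₚ) = (8.314 J mol⁻¹ K⁻¹)(600 K) × ln(0.0377/0.357)
   = (4.988 kJ/mol)(-2.248) = -11.2 kJ/mol
ΔG < 0, so the forward reaction is spontaneous (proceeds forward).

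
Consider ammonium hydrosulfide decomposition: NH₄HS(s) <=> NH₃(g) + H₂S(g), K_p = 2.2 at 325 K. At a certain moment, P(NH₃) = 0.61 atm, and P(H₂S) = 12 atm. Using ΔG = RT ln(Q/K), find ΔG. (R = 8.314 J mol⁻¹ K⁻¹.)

(NH₄HS is a pure solid — omitted from Q_p.)
Q_p = P(NH₃)·P(H₂S) = (0.61)·(12) = 7.32
ΔG = RT ln(Q_p/K_p) = (8.314 J mol⁻¹ K⁻¹)(325 K) × ln(7.32/2.2)
   = (2.702 kJ/mol)(1.202) = 3.25 kJ/mol
ΔG > 0, so the forward reaction is non-spontaneous (proceeds in reverse).

ΔG = 3.25 kJ/mol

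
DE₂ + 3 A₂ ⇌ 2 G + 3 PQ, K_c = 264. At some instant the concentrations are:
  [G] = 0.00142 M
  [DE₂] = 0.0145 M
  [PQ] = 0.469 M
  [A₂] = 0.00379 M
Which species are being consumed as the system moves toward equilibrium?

none (at equilibrium)

Q_c = [G]²·[PQ]³ / ([DE₂]·[A₂]³) = (0.00142)²·(0.469)³ / ((0.0145)·(0.00379)³) = 264
Q_c = 264 = K_c; the system is at equilibrium.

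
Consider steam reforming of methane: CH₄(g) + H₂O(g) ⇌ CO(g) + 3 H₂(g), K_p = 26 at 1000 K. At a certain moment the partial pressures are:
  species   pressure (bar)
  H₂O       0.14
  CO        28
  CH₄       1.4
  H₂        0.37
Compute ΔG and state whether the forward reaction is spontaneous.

Q_p = P(CO)·P(H₂)³ / (P(CH₄)·P(H₂O)) = (28)·(0.37)³ / ((1.4)·(0.14)) = 7.24
ΔG = RT ln(Q_p/K_p) = (8.314 J mol⁻¹ K⁻¹)(1000 K) × ln(7.24/26)
   = (8.314 kJ/mol)(-1.278) = -10.6 kJ/mol
ΔG < 0, so the forward reaction is spontaneous (proceeds forward).

ΔG = -10.6 kJ/mol; the forward reaction is spontaneous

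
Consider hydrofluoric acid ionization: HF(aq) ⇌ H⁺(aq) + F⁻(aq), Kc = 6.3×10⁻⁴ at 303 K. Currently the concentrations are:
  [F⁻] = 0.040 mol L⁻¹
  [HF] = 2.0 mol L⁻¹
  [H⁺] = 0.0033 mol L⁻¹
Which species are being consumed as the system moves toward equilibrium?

HF (reactants)

Qc = [H⁺]·[F⁻] / [HF] = (0.0033)·(0.040) / (2.0) = 6.6×10⁻⁵
Qc = 6.6×10⁻⁵ < Kc = 6.3×10⁻⁴: net forward reaction.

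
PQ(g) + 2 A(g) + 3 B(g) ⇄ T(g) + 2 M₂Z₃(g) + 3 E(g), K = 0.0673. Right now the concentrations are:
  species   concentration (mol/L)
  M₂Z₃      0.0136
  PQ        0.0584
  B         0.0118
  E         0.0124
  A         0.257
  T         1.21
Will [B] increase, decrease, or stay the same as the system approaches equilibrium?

stay the same

Q = [T]·[M₂Z₃]²·[E]³ / ([PQ]·[A]²·[B]³) = (1.21)·(0.0136)²·(0.0124)³ / ((0.0584)·(0.257)²·(0.0118)³) = 0.0673
Q = 0.0673 = K; the system is at equilibrium.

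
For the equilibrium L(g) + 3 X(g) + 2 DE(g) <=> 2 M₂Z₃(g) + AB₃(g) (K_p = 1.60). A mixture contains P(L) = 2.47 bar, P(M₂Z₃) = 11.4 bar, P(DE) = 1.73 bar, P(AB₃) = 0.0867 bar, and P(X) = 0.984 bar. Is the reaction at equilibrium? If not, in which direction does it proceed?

no net change (already at equilibrium)

Q_p = P(M₂Z₃)²·P(AB₃) / (P(L)·P(X)³·P(DE)²) = (11.4)²·(0.0867) / ((2.47)·(0.984)³·(1.73)²) = 1.60
Q_p = 1.60 = K_p, so the system is already at equilibrium.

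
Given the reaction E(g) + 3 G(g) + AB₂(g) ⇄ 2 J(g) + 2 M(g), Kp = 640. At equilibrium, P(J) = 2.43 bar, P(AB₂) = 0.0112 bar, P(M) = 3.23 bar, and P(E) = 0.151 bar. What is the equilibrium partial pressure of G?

P(G) = 3.85 bar

At equilibrium, Kp = P(J)²·P(M)² / (P(E)·P(G)³·P(AB₂)) = 640.
(2.43)²·(3.23)² / ((0.151)·(P(G))³·(0.0112)) = 640
P(G)³ = 56.9 ⇒ P(G) = 3.85 bar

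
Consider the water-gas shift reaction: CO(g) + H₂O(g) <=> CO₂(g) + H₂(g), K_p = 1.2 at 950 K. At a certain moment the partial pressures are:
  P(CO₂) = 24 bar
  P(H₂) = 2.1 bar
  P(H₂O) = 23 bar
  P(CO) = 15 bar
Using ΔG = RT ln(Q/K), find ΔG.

ΔG = -16.6 kJ/mol

Q_p = P(CO₂)·P(H₂) / (P(CO)·P(H₂O)) = (24)·(2.1) / ((15)·(23)) = 0.146
ΔG = RT ln(Q_p/K_p) = (8.314 J mol⁻¹ K⁻¹)(950 K) × ln(0.146/1.2)
   = (7.898 kJ/mol)(-2.106) = -16.6 kJ/mol
ΔG < 0, so the forward reaction is spontaneous (proceeds forward).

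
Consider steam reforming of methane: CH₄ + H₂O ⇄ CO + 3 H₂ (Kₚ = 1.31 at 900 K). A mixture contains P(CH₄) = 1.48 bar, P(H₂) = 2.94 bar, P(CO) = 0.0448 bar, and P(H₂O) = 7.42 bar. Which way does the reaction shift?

forward (toward products)

Qₚ = P(CO)·P(H₂)³ / (P(CH₄)·P(H₂O)) = (0.0448)·(2.94)³ / ((1.48)·(7.42)) = 0.104
Qₚ = 0.104 < Kₚ = 1.31, so the forward reaction proceeds.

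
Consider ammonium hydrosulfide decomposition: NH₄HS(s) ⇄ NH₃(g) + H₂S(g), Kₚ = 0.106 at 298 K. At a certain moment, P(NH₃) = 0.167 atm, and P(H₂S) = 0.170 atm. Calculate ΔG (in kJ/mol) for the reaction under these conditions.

(NH₄HS is a pure solid — omitted from Qₚ.)
Qₚ = P(NH₃)·P(H₂S) = (0.167)·(0.170) = 0.0284
ΔG = RT ln(Qₚ/Kₚ) = (8.314 J mol⁻¹ K⁻¹)(298 K) × ln(0.0284/0.106)
   = (2.478 kJ/mol)(-1.317) = -3.26 kJ/mol
ΔG < 0, so the forward reaction is spontaneous (proceeds forward).

ΔG = -3.26 kJ/mol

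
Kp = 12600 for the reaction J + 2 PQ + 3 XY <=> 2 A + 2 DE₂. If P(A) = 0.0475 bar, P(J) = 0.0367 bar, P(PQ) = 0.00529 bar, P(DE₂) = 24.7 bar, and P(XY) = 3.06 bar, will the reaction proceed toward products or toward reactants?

to the left

Qp = P(A)²·P(DE₂)² / (P(J)·P(PQ)²·P(XY)³) = (0.0475)²·(24.7)² / ((0.0367)·(0.00529)²·(3.06)³) = 46800
Qp = 46800 > Kp = 12600, so the reverse reaction proceeds.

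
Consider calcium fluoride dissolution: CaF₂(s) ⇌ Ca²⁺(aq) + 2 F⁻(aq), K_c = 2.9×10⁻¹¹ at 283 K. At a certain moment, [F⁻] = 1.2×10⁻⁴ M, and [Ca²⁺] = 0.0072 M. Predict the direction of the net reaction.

in the reverse direction

(CaF₂ is a pure solid — omitted from Q_c.)
Q_c = [Ca²⁺]·[F⁻]² = (0.0072)·(1.2×10⁻⁴)² = 1.0×10⁻¹⁰
Q_c = 1.0×10⁻¹⁰ > K_c = 2.9×10⁻¹¹, so the reverse reaction proceeds.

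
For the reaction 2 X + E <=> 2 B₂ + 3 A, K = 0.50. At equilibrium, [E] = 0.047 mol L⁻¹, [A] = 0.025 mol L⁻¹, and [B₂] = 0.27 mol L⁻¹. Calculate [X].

[X] = 0.0070 mol L⁻¹

At equilibrium, K = [B₂]²·[A]³ / ([X]²·[E]) = 0.50.
(0.27)²·(0.025)³ / (([X])²·(0.047)) = 0.50
[X]² = 4.85e-5 ⇒ [X] = 0.0070 mol L⁻¹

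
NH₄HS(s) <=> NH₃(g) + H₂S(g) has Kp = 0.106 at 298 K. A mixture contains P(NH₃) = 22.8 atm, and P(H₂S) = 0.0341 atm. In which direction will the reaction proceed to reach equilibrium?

(NH₄HS is a pure solid — omitted from Qp.)
Qp = P(NH₃)·P(H₂S) = (22.8)·(0.0341) = 0.777
Qp = 0.777 > Kp = 0.106, so the reverse reaction proceeds.

toward reactants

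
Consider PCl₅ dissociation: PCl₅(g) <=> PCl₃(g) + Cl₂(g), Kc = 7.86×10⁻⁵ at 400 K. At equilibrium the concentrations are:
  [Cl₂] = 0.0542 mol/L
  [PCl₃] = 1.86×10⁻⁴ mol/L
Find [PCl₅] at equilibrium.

[PCl₅] = 0.128 mol/L

At equilibrium, Kc = [PCl₃]·[Cl₂] / [PCl₅] = 7.86×10⁻⁵.
(1.86×10⁻⁴)·(0.0542) / ([PCl₅]) = 7.86×10⁻⁵
[PCl₅] = 0.128 mol/L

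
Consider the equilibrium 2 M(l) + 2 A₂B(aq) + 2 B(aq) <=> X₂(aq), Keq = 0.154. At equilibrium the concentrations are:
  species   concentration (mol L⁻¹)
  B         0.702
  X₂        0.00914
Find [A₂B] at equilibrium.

[A₂B] = 0.347 mol L⁻¹

(M is a pure liquid — omitted from Keq.)
At equilibrium, Keq = [X₂] / ([A₂B]²·[B]²) = 0.154.
(0.00914) / (([A₂B])²·(0.702)²) = 0.154
[A₂B]² = 0.120 ⇒ [A₂B] = 0.347 mol L⁻¹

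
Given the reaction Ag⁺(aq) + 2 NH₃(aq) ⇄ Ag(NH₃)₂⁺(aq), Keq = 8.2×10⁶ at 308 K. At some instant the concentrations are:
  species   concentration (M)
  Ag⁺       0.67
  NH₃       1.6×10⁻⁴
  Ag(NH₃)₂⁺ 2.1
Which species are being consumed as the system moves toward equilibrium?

Ag(NH₃)₂⁺ (products)

Q = [Ag(NH₃)₂⁺] / ([Ag⁺]·[NH₃]²) = (2.1) / ((0.67)·(1.6×10⁻⁴)²) = 1.2×10⁸
Q = 1.2×10⁸ > Keq = 8.2×10⁶: net reverse reaction.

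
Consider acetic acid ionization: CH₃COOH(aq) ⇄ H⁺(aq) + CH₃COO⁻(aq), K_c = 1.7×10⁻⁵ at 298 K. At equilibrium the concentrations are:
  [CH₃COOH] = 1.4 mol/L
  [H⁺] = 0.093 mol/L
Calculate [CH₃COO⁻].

[CH₃COO⁻] = 2.6×10⁻⁴ mol/L

At equilibrium, K_c = [H⁺]·[CH₃COO⁻] / [CH₃COOH] = 1.7×10⁻⁵.
(0.093)·([CH₃COO⁻]) / (1.4) = 1.7×10⁻⁵
[CH₃COO⁻] = 2.56×10⁻⁴ = 2.6×10⁻⁴ mol/L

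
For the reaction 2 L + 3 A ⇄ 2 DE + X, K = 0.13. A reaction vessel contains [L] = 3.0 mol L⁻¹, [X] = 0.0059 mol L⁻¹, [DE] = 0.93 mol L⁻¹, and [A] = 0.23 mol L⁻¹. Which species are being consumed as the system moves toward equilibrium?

Q = [DE]²·[X] / ([L]²·[A]³) = (0.93)²·(0.0059) / ((3.0)²·(0.23)³) = 0.047
Q = 0.047 < K = 0.13: net forward reaction.

L, A (reactants)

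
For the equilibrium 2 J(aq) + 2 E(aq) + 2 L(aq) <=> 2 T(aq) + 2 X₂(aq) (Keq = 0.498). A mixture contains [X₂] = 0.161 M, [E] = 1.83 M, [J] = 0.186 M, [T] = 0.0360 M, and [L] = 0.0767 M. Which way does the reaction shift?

Q = [T]²·[X₂]² / ([J]²·[E]²·[L]²) = (0.0360)²·(0.161)² / ((0.186)²·(1.83)²·(0.0767)²) = 0.0493
Q = 0.0493 < Keq = 0.498, so the forward reaction proceeds.

toward products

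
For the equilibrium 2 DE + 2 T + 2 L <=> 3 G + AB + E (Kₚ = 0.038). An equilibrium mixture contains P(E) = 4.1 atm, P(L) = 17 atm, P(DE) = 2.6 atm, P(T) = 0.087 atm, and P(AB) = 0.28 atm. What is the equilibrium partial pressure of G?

At equilibrium, Kₚ = P(G)³·P(AB)·P(E) / (P(DE)²·P(T)²·P(L)²) = 0.038.
(P(G))³·(0.28)·(4.1) / ((2.6)²·(0.087)²·(17)²) = 0.038
P(G)³ = 0.489 ⇒ P(G) = 0.79 atm

P(G) = 0.79 atm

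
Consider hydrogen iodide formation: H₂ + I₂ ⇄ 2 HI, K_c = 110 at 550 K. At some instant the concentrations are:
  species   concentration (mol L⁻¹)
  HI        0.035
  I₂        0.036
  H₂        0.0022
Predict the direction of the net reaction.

toward products

Q_c = [HI]² / ([H₂]·[I₂]) = (0.035)² / ((0.0022)·(0.036)) = 15
Q_c = 15 < K_c = 110, so the forward reaction proceeds.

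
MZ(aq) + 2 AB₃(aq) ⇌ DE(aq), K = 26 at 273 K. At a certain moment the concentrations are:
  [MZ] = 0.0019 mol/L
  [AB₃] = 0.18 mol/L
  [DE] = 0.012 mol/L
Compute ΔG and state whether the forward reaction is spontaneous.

Q = [DE] / ([MZ]·[AB₃]²) = (0.012) / ((0.0019)·(0.18)²) = 195
ΔG = RT ln(Q/K) = (8.314 J mol⁻¹ K⁻¹)(273 K) × ln(195/26)
   = (2.270 kJ/mol)(2.015) = 4.57 kJ/mol
ΔG > 0, so the forward reaction is non-spontaneous (proceeds in reverse).

ΔG = 4.57 kJ/mol; the forward reaction is non-spontaneous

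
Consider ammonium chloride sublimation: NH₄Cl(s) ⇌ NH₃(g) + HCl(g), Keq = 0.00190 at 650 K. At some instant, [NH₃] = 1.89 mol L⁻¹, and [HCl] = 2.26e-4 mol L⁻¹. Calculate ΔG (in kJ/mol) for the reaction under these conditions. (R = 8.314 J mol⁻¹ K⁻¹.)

ΔG = -8.07 kJ/mol

(NH₄Cl is a pure solid — omitted from Q.)
Q = [NH₃]·[HCl] = (1.89)·(2.26e-4) = 4.27e-4
ΔG = RT ln(Q/Keq) = (8.314 J mol⁻¹ K⁻¹)(650 K) × ln(4.27e-4/0.00190)
   = (5.404 kJ/mol)(-1.493) = -8.07 kJ/mol
ΔG < 0, so the forward reaction is spontaneous (proceeds forward).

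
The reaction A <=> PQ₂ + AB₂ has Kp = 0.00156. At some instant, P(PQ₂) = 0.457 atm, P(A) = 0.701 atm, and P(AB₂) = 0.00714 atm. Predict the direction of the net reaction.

Qp = P(PQ₂)·P(AB₂) / P(A) = (0.457)·(0.00714) / (0.701) = 0.00465
Qp = 0.00465 > Kp = 0.00156, so the reverse reaction proceeds.

to the left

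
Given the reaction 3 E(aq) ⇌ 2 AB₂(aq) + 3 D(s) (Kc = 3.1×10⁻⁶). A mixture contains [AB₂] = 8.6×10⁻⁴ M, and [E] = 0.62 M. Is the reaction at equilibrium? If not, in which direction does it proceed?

neither direction; the system is at equilibrium

(D is a pure solid — omitted from Qc.)
Qc = [AB₂]² / [E]³ = (8.6×10⁻⁴)² / (0.62)³ = 3.1×10⁻⁶
Qc = 3.1×10⁻⁶ = Kc, so the system is already at equilibrium.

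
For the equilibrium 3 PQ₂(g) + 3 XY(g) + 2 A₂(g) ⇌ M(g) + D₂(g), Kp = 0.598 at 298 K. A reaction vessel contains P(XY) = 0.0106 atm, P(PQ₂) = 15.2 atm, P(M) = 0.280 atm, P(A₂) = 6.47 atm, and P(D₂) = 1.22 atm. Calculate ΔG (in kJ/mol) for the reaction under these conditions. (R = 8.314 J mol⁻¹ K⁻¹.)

Qp = P(M)·P(D₂) / (P(PQ₂)³·P(XY)³·P(A₂)²) = (0.280)·(1.22) / ((15.2)³·(0.0106)³·(6.47)²) = 1.95
ΔG = RT ln(Qp/Kp) = (8.314 J mol⁻¹ K⁻¹)(298 K) × ln(1.95/0.598)
   = (2.478 kJ/mol)(1.182) = 2.93 kJ/mol
ΔG > 0, so the forward reaction is non-spontaneous (proceeds in reverse).

ΔG = 2.93 kJ/mol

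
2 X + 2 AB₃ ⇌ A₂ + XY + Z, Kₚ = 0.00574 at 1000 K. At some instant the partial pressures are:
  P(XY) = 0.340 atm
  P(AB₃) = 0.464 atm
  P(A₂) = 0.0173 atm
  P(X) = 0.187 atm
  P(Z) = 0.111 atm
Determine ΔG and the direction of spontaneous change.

Qₚ = P(A₂)·P(XY)·P(Z) / (P(X)²·P(AB₃)²) = (0.0173)·(0.340)·(0.111) / ((0.187)²·(0.464)²) = 0.0867
ΔG = RT ln(Qₚ/Kₚ) = (8.314 J mol⁻¹ K⁻¹)(1000 K) × ln(0.0867/0.00574)
   = (8.314 kJ/mol)(2.715) = 22.6 kJ/mol
ΔG > 0, so the forward reaction is non-spontaneous (proceeds in reverse).

ΔG = 22.6 kJ/mol; the forward reaction is non-spontaneous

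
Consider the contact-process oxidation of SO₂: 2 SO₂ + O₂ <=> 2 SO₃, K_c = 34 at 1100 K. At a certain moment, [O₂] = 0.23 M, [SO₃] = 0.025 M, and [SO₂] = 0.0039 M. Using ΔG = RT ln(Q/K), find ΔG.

Q_c = [SO₃]² / ([SO₂]²·[O₂]) = (0.025)² / ((0.0039)²·(0.23)) = 179
ΔG = RT ln(Q_c/K_c) = (8.314 J mol⁻¹ K⁻¹)(1100 K) × ln(179/34)
   = (9.145 kJ/mol)(1.661) = 15.2 kJ/mol
ΔG > 0, so the forward reaction is non-spontaneous (proceeds in reverse).

ΔG = 15.2 kJ/mol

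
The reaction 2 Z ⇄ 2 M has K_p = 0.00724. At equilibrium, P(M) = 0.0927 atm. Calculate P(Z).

At equilibrium, K_p = P(M)² / P(Z)² = 0.00724.
(0.0927)² / (P(Z))² = 0.00724
P(Z)² = 1.19 ⇒ P(Z) = 1.09 atm

P(Z) = 1.09 atm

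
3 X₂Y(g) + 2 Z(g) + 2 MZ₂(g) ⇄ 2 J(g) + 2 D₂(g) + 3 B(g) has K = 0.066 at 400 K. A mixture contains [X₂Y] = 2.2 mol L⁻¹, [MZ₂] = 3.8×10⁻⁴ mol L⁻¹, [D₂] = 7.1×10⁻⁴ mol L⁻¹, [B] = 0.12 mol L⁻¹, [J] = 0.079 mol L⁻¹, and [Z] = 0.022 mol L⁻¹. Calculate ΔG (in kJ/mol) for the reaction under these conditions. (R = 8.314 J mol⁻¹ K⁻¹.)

Q = [J]²·[D₂]²·[B]³ / ([X₂Y]³·[Z]²·[MZ₂]²) = (0.079)²·(7.1×10⁻⁴)²·(0.12)³ / ((2.2)³·(0.022)²·(3.8×10⁻⁴)²) = 0.00731
ΔG = RT ln(Q/K) = (8.314 J mol⁻¹ K⁻¹)(400 K) × ln(0.00731/0.066)
   = (3.326 kJ/mol)(-2.200) = -7.32 kJ/mol
ΔG < 0, so the forward reaction is spontaneous (proceeds forward).

ΔG = -7.32 kJ/mol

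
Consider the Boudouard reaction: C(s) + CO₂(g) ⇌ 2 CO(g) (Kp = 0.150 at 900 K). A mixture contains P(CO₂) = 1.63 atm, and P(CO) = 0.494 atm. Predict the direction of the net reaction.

neither direction; the system is at equilibrium

(C is a pure solid — omitted from Qp.)
Qp = P(CO)² / P(CO₂) = (0.494)² / (1.63) = 0.150
Qp = 0.150 = Kp, so the system is already at equilibrium.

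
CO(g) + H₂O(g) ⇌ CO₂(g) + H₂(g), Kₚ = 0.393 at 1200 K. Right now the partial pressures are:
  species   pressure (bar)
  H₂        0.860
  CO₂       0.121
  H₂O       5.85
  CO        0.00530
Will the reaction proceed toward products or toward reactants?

reverse (toward reactants)

Qₚ = P(CO₂)·P(H₂) / (P(CO)·P(H₂O)) = (0.121)·(0.860) / ((0.00530)·(5.85)) = 3.36
Qₚ = 3.36 > Kₚ = 0.393, so the reverse reaction proceeds.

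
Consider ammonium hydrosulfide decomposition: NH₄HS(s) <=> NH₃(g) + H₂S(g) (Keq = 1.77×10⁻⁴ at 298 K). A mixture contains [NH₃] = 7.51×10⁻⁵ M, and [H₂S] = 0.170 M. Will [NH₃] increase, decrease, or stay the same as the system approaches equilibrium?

increase

(NH₄HS is a pure solid — omitted from Q.)
Q = [NH₃]·[H₂S] = (7.51×10⁻⁵)·(0.170) = 1.28×10⁻⁵
Q = 1.28×10⁻⁵ < Keq = 1.77×10⁻⁴: net forward reaction.
NH₃ is a product, so it increases.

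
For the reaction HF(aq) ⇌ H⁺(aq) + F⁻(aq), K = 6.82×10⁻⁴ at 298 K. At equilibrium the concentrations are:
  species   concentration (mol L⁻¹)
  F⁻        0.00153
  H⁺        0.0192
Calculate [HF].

At equilibrium, K = [H⁺]·[F⁻] / [HF] = 6.82×10⁻⁴.
(0.0192)·(0.00153) / ([HF]) = 6.82×10⁻⁴
[HF] = 0.0431 mol L⁻¹

[HF] = 0.0431 mol L⁻¹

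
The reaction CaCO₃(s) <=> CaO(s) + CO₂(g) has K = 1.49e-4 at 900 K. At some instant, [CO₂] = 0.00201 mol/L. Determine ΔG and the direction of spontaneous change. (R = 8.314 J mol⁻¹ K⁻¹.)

(CaCO₃, CaO are pure solids — omitted from Q.)
Q = [CO₂] = 0.00201
ΔG = RT ln(Q/K) = (8.314 J mol⁻¹ K⁻¹)(900 K) × ln(0.00201/1.49e-4)
   = (7.483 kJ/mol)(2.602) = 19.5 kJ/mol
ΔG > 0, so the forward reaction is non-spontaneous (proceeds in reverse).

ΔG = 19.5 kJ/mol; the forward reaction is non-spontaneous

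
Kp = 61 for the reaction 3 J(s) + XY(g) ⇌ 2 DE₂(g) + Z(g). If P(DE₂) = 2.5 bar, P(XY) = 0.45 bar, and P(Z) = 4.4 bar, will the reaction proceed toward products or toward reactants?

no net change (already at equilibrium)

(J is a pure solid — omitted from Qp.)
Qp = P(DE₂)²·P(Z) / P(XY) = (2.5)²·(4.4) / (0.45) = 61
Qp = 61 = Kp, so the system is already at equilibrium.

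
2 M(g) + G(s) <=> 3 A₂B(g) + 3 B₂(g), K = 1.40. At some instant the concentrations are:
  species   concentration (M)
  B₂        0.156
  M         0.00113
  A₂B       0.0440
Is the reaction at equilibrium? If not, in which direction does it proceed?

(G is a pure solid — omitted from Q.)
Q = [A₂B]³·[B₂]³ / [M]² = (0.0440)³·(0.156)³ / (0.00113)² = 0.253
Q = 0.253 < K = 1.40, so the forward reaction proceeds.

forward (toward products)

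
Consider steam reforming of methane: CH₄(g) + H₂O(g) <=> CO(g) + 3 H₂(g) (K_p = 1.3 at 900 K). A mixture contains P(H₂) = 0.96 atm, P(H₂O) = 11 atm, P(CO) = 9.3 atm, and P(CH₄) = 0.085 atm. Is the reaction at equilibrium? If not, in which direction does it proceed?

Q_p = P(CO)·P(H₂)³ / (P(CH₄)·P(H₂O)) = (9.3)·(0.96)³ / ((0.085)·(11)) = 8.8
Q_p = 8.8 > K_p = 1.3, so the reverse reaction proceeds.

in the reverse direction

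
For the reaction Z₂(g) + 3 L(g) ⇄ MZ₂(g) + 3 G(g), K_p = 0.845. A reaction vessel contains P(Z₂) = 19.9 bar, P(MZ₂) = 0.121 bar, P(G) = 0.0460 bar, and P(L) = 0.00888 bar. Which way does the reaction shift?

at equilibrium

Q_p = P(MZ₂)·P(G)³ / (P(Z₂)·P(L)³) = (0.121)·(0.0460)³ / ((19.9)·(0.00888)³) = 0.845
Q_p = 0.845 = K_p, so the system is already at equilibrium.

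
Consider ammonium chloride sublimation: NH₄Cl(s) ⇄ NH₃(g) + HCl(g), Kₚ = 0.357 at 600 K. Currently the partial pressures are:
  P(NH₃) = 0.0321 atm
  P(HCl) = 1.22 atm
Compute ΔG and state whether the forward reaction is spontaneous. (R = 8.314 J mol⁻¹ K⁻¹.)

ΔG = -11.0 kJ/mol; the forward reaction is spontaneous

(NH₄Cl is a pure solid — omitted from Qₚ.)
Qₚ = P(NH₃)·P(HCl) = (0.0321)·(1.22) = 0.0392
ΔG = RT ln(Qₚ/Kₚ) = (8.314 J mol⁻¹ K⁻¹)(600 K) × ln(0.0392/0.357)
   = (4.988 kJ/mol)(-2.209) = -11.0 kJ/mol
ΔG < 0, so the forward reaction is spontaneous (proceeds forward).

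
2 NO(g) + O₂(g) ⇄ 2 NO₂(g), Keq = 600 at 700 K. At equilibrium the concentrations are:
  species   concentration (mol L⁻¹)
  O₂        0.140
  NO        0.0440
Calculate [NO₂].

At equilibrium, Keq = [NO₂]² / ([NO]²·[O₂]) = 600.
([NO₂])² / ((0.0440)²·(0.140)) = 600
[NO₂]² = 0.163 ⇒ [NO₂] = 0.403 mol L⁻¹

[NO₂] = 0.403 mol L⁻¹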